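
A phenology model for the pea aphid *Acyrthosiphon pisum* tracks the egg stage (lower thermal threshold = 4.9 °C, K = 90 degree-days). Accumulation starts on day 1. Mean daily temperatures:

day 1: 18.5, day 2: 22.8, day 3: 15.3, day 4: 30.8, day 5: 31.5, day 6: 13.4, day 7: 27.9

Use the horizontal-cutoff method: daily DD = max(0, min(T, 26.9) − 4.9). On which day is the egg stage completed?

Daily DD above 4.9 °C (capped at 22.0): 13.6, 17.9, 10.4, 22.0, 22.0, 8.5, 22.0.
Cumulative: 13.6, 31.5, 41.9, 63.9, 85.9, 94.4, 116.4.
The total first reaches 90 DD on day 6.

day 6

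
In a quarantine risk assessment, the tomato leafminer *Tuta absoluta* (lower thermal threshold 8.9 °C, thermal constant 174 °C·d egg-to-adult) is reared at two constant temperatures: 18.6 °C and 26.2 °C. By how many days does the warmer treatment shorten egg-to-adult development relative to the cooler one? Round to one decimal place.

At 18.6 °C: 174 / (18.6 − 8.9) = 174 / 9.7 = 17.938 d.
At 26.2 °C: 174 / (26.2 − 8.9) = 174 / 17.3 = 10.058 d.
Difference = |17.938 − 10.058| = 7.880 ≈ 7.9 days.

7.9 days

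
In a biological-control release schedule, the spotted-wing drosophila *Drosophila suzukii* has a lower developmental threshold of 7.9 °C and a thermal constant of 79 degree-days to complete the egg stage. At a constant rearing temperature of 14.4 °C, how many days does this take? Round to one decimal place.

12.2 days

Daily accumulation = 14.4 − 7.9 = 6.5 DD/day.
Duration = 79 / 6.5 = 12.154 ≈ 12.2 days.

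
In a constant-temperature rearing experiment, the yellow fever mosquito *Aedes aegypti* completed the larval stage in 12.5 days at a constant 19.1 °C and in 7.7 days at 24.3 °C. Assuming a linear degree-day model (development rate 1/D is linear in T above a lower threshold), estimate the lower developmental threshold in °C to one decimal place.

Linear rate model ⇒ the product D·(T − T_b) is constant across temperatures.
12.5·(19.1 − T_b) = 7.7·(24.3 − T_b)
T_b = (12.5·19.1 − 7.7·24.3) / (12.5 − 7.7) = 51.64 / 4.8 = 10.758 °C ≈ 10.8 °C.

10.8 °C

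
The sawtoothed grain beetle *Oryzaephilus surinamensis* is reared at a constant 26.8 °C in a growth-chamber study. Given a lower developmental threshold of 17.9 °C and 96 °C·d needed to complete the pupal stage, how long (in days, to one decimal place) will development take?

10.8 days

Daily accumulation = 26.8 − 17.9 = 8.9 DD/day.
Duration = 96 / 8.9 = 10.787 ≈ 10.8 days.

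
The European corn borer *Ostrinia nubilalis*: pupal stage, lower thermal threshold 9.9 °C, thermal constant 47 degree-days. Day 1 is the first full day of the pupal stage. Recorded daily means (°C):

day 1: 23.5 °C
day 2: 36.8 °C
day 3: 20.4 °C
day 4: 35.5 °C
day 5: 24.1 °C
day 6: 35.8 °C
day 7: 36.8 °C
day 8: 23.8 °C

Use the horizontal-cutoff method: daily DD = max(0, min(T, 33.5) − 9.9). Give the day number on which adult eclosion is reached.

day 3

Daily DD above 9.9 °C (capped at 23.6): 13.6, 23.6, 10.5, 23.6, 14.2, 23.6, 23.6, 13.9.
Cumulative: 13.6, 37.2, 47.7, 71.3, 85.5, 109.1, 132.7, 146.6.
The total first reaches 47 DD on day 3.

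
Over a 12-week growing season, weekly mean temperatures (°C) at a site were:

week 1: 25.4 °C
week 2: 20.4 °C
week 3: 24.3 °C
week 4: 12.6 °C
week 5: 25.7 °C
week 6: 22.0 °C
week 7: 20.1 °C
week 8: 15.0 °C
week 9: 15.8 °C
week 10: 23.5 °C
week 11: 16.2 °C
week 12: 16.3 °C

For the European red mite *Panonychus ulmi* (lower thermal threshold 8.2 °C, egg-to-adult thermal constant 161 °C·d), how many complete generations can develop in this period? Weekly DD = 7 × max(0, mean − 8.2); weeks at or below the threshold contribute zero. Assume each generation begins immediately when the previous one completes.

6 generations

Weekly DD (7 × max(0, T̄ − 8.2)): 120.4, 85.4, 112.7, 30.8, 122.5, 96.6, 83.3, 47.6, 53.2, 107.1, 56.0, 56.7.
Season total = 972.3 DD.
Complete generations = ⌊972.3 / 161⌋ = 6.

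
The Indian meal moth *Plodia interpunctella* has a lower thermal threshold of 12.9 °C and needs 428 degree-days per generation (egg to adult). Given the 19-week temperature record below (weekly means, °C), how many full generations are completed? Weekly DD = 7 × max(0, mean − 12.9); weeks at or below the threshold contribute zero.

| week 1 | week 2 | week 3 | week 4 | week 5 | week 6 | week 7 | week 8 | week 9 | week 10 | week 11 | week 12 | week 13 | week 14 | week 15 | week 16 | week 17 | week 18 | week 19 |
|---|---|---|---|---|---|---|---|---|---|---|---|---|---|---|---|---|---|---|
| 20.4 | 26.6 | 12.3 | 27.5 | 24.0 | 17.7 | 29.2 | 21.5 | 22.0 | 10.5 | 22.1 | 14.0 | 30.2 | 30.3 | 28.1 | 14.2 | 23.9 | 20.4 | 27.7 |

Weekly DD (7 × max(0, T̄ − 12.9)): 52.5, 95.9, 0.0, 102.2, 77.7, 33.6, 114.1, 60.2, 63.7, 0.0, 64.4, 7.7, 121.1, 121.8, 106.4, 9.1, 77.0, 52.5, 103.6.
Season total = 1263.5 DD.
Complete generations = ⌊1263.5 / 428⌋ = 2.

2 generations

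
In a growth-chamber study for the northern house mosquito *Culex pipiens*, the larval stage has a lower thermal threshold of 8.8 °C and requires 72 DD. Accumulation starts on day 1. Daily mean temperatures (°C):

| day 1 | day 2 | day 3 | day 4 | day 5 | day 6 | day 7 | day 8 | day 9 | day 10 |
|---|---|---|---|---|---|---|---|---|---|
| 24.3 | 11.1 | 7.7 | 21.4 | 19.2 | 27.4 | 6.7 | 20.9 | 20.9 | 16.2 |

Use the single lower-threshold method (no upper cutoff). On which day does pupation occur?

day 9

Daily DD above 8.8 °C: 15.5, 2.3, 0.0, 12.6, 10.4, 18.6, 0.0, 12.1, 12.1, 7.4.
Cumulative: 15.5, 17.8, 17.8, 30.4, 40.8, 59.4, 59.4, 71.5, 83.6, 91.0.
The total first reaches 72 DD on day 9.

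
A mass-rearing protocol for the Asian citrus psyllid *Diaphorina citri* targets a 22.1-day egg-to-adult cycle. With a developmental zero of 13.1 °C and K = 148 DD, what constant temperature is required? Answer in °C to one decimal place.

Required daily accumulation = 148 / 22.1 = 6.697 DD/day.
T = T_base + 6.697 = 13.1 + 6.697 = 19.797 ≈ 19.8 °C.

19.8 °C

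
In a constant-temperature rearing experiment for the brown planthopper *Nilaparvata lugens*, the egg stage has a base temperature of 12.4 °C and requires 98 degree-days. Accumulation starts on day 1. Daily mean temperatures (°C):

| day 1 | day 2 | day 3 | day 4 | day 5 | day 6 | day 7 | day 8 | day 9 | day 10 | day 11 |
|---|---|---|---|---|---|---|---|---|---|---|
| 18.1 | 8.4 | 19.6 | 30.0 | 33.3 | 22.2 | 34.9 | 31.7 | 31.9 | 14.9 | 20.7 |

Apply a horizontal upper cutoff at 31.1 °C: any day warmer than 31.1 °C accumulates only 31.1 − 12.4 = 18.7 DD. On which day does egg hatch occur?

day 9

Daily DD above 12.4 °C (capped at 18.7): 5.7, 0.0, 7.2, 17.6, 18.7, 9.8, 18.7, 18.7, 18.7, 2.5, 8.3.
Cumulative: 5.7, 5.7, 12.9, 30.5, 49.2, 59.0, 77.7, 96.4, 115.1, 117.6, 125.9.
The total first reaches 98 DD on day 9.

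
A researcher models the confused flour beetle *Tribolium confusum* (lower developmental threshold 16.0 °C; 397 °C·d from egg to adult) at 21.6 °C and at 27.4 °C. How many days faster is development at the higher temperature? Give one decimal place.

36.1 days

At 21.6 °C: 397 / (21.6 − 16.0) = 397 / 5.6 = 70.893 d.
At 27.4 °C: 397 / (27.4 − 16.0) = 397 / 11.4 = 34.825 d.
Difference = |70.893 − 34.825| = 36.068 ≈ 36.1 days.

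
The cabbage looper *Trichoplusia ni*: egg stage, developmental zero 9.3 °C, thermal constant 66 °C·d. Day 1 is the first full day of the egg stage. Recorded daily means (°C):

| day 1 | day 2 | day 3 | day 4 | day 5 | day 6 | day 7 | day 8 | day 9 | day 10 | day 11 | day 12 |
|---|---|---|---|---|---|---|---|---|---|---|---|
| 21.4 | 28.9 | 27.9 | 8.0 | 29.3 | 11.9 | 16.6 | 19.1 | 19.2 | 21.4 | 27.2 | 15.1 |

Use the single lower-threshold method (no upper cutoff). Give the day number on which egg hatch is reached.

day 5

Daily DD above 9.3 °C: 12.1, 19.6, 18.6, 0.0, 20.0, 2.6, 7.3, 9.8, 9.9, 12.1, 17.9, 5.8.
Cumulative: 12.1, 31.7, 50.3, 50.3, 70.3, 72.9, 80.2, 90.0, 99.9, 112.0, 129.9, 135.7.
The total first reaches 66 DD on day 5.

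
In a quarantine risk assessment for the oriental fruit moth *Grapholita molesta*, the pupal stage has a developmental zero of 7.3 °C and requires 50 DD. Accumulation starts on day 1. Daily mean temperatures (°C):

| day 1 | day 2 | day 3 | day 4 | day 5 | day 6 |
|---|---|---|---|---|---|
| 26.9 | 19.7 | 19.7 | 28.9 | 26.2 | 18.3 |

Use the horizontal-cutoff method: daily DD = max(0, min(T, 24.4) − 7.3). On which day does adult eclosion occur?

day 4

Daily DD above 7.3 °C (capped at 17.1): 17.1, 12.4, 12.4, 17.1, 17.1, 11.0.
Cumulative: 17.1, 29.5, 41.9, 59.0, 76.1, 87.1.
The total first reaches 50 DD on day 4.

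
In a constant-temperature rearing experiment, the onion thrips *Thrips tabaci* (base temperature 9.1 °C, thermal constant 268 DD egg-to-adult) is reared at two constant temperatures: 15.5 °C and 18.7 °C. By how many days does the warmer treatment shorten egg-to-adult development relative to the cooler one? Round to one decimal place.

14.0 days

At 15.5 °C: 268 / (15.5 − 9.1) = 268 / 6.4 = 41.875 d.
At 18.7 °C: 268 / (18.7 − 9.1) = 268 / 9.6 = 27.917 d.
Difference = |41.875 − 27.917| = 13.958 ≈ 14.0 days.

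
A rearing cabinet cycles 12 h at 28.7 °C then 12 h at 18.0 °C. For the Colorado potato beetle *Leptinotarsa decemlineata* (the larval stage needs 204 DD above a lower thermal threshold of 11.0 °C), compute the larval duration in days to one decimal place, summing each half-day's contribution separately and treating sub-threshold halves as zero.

16.5 days

Day half: max(0, 28.7 − 11.0) × 0.5 = 17.7 × 0.5 = 8.85 DD.
Night half: max(0, 18.0 − 11.0) × 0.5 = 7.0 × 0.5 = 3.50 DD.
Per 24 h: 12.35 DD/day.
Duration = 204 / 12.35 = 16.518 ≈ 16.5 days.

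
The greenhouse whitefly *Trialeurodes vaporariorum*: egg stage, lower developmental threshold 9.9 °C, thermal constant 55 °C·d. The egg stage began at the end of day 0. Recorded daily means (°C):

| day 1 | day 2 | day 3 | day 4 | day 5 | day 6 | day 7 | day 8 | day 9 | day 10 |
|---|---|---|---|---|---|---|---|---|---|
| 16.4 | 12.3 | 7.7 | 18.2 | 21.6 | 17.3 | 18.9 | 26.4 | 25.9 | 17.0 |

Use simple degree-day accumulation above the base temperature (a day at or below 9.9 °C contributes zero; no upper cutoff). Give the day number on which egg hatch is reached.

day 8

Daily DD above 9.9 °C: 6.5, 2.4, 0.0, 8.3, 11.7, 7.4, 9.0, 16.5, 16.0, 7.1.
Cumulative: 6.5, 8.9, 8.9, 17.2, 28.9, 36.3, 45.3, 61.8, 77.8, 84.9.
The total first reaches 55 DD on day 8.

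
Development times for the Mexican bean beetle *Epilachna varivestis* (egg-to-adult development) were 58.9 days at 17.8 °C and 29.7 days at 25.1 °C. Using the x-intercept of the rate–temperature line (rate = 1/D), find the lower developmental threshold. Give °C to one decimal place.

10.4 °C

Equal thermal constants: D₁(T₁ − T_b) = D₂(T₂ − T_b).
58.9·(17.8 − T_b) = 29.7·(25.1 − T_b)
T_b = (58.9·17.8 − 29.7·25.1) / (58.9 − 29.7) = 302.95 / 29.2 = 10.375 °C ≈ 10.4 °C.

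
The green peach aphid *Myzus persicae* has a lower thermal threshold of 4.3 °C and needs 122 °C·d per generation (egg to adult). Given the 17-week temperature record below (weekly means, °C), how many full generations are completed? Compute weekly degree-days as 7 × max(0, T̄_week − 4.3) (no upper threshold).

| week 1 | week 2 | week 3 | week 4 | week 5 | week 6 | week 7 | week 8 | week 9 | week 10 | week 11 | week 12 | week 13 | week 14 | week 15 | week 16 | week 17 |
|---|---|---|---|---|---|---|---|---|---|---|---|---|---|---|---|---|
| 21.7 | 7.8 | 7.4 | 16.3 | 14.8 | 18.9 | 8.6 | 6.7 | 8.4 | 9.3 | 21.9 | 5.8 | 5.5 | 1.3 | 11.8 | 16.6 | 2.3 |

6 generations

Weekly DD (7 × max(0, T̄ − 4.3)): 121.8, 24.5, 21.7, 84.0, 73.5, 102.2, 30.1, 16.8, 28.7, 35.0, 123.2, 10.5, 8.4, 0.0, 52.5, 86.1, 0.0.
Season total = 819.0 DD.
Complete generations = ⌊819.0 / 122⌋ = 6.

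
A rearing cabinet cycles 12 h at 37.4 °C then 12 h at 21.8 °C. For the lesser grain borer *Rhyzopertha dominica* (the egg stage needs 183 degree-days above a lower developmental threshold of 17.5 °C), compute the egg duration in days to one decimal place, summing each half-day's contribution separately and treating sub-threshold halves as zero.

Day half: max(0, 37.4 − 17.5) × 0.5 = 19.9 × 0.5 = 9.95 DD.
Night half: max(0, 21.8 − 17.5) × 0.5 = 4.3 × 0.5 = 2.15 DD.
Per 24 h: 12.10 DD/day.
Duration = 183 / 12.10 = 15.124 ≈ 15.1 days.

15.1 days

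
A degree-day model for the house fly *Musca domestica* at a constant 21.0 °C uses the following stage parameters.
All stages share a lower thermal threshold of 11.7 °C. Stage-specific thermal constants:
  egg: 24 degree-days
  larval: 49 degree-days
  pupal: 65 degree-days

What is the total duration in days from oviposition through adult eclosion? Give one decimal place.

14.8 days

Daily accumulation at 21.0 °C = 21.0 − 11.7 = 9.3 DD/day.
Total K = 24 + 49 + 65 = 138 DD.
Total duration = 138 / 9.3 = 14.839 ≈ 14.8 days.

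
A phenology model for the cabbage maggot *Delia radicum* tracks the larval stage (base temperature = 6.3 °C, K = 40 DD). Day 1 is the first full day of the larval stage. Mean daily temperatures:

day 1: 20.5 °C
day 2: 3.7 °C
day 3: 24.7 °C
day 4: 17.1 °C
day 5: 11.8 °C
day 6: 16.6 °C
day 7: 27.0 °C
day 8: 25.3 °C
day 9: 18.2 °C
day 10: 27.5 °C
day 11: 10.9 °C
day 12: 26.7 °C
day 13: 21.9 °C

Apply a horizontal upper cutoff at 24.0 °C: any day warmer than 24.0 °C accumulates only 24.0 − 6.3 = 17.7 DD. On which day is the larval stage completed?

Daily DD above 6.3 °C (capped at 17.7): 14.2, 0.0, 17.7, 10.8, 5.5, 10.3, 17.7, 17.7, 11.9, 17.7, 4.6, 17.7, 15.6.
Cumulative: 14.2, 14.2, 31.9, 42.7, 48.2, 58.5, 76.2, 93.9, 105.8, 123.5, 128.1, 145.8, 161.4.
The total first reaches 40 DD on day 4.

day 4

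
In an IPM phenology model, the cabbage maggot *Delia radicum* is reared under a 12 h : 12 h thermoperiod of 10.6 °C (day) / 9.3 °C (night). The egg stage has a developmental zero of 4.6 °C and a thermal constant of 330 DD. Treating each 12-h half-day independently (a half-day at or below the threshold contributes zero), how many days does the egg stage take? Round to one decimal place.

61.7 days

Day half: max(0, 10.6 − 4.6) × 0.5 = 6.0 × 0.5 = 3.00 DD.
Night half: max(0, 9.3 − 4.6) × 0.5 = 4.7 × 0.5 = 2.35 DD.
Per 24 h: 5.35 DD/day.
Duration = 330 / 5.35 = 61.682 ≈ 61.7 days.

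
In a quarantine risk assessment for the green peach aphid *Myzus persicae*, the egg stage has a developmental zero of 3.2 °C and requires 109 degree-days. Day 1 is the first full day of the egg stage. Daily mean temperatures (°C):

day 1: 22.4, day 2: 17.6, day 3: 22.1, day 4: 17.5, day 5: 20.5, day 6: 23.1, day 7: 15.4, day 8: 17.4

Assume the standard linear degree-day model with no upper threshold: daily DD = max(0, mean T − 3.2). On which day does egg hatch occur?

day 7

Daily DD above 3.2 °C: 19.2, 14.4, 18.9, 14.3, 17.3, 19.9, 12.2, 14.2.
Cumulative: 19.2, 33.6, 52.5, 66.8, 84.1, 104.0, 116.2, 130.4.
The total first reaches 109 DD on day 7.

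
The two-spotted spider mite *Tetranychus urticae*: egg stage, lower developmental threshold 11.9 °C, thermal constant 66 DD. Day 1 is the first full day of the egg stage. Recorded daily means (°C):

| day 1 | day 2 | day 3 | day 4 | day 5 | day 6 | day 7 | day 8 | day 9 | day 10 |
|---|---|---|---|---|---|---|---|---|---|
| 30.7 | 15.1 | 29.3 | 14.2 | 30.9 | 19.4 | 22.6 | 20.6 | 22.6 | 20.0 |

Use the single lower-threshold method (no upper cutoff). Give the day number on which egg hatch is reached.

Daily DD above 11.9 °C: 18.8, 3.2, 17.4, 2.3, 19.0, 7.5, 10.7, 8.7, 10.7, 8.1.
Cumulative: 18.8, 22.0, 39.4, 41.7, 60.7, 68.2, 78.9, 87.6, 98.3, 106.4.
The total first reaches 66 DD on day 6.

day 6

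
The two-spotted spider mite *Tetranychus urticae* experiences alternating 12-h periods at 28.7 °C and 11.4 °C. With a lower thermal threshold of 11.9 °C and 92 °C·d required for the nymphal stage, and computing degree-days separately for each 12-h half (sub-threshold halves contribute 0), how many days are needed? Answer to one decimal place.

Day half: max(0, 28.7 − 11.9) × 0.5 = 16.8 × 0.5 = 8.40 DD.
Night half: max(0, 11.4 − 11.9) × 0.5 = 0.0 × 0.5 = 0.00 DD.
Per 24 h: 8.40 DD/day.
Duration = 92 / 8.40 = 10.952 ≈ 11.0 days.

11.0 days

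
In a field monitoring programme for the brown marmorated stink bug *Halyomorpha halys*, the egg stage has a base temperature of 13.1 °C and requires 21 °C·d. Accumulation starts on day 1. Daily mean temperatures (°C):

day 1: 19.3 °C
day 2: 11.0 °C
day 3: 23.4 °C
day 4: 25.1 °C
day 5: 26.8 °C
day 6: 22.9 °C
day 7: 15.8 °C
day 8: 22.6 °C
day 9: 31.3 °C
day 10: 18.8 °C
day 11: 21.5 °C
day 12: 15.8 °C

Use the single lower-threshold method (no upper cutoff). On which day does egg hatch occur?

day 4

Daily DD above 13.1 °C: 6.2, 0.0, 10.3, 12.0, 13.7, 9.8, 2.7, 9.5, 18.2, 5.7, 8.4, 2.7.
Cumulative: 6.2, 6.2, 16.5, 28.5, 42.2, 52.0, 54.7, 64.2, 82.4, 88.1, 96.5, 99.2.
The total first reaches 21 DD on day 4.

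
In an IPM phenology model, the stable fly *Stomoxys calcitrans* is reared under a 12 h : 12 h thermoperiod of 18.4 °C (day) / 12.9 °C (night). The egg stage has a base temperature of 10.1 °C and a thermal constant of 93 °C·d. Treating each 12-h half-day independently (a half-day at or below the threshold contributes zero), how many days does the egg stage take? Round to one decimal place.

16.8 days

Day half: max(0, 18.4 − 10.1) × 0.5 = 8.3 × 0.5 = 4.15 DD.
Night half: max(0, 12.9 − 10.1) × 0.5 = 2.8 × 0.5 = 1.40 DD.
Per 24 h: 5.55 DD/day.
Duration = 93 / 5.55 = 16.757 ≈ 16.8 days.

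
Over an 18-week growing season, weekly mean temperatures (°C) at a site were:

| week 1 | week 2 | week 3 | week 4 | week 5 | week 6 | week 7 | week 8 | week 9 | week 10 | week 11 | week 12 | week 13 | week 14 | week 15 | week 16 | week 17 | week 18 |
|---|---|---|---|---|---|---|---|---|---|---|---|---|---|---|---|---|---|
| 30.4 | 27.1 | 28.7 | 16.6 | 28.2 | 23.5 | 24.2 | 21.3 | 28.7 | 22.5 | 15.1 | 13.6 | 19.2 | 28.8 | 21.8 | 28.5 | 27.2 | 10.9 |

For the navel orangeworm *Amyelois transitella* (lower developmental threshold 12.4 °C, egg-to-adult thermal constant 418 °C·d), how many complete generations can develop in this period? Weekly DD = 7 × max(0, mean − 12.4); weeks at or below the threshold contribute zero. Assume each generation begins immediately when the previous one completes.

Weekly DD (7 × max(0, T̄ − 12.4)): 126.0, 102.9, 114.1, 29.4, 110.6, 77.7, 82.6, 62.3, 114.1, 70.7, 18.9, 8.4, 47.6, 114.8, 65.8, 112.7, 103.6, 0.0.
Season total = 1362.2 DD.
Complete generations = ⌊1362.2 / 418⌋ = 3.

3 generations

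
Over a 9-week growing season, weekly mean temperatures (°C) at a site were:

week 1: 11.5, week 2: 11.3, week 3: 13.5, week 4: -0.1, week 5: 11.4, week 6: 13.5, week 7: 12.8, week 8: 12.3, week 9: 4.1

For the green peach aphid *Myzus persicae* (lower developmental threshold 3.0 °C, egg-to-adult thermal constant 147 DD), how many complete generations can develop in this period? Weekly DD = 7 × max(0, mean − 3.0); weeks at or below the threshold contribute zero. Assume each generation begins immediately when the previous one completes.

Weekly DD (7 × max(0, T̄ − 3.0)): 59.5, 58.1, 73.5, 0.0, 58.8, 73.5, 68.6, 65.1, 7.7.
Season total = 464.8 DD.
Complete generations = ⌊464.8 / 147⌋ = 3.

3 generations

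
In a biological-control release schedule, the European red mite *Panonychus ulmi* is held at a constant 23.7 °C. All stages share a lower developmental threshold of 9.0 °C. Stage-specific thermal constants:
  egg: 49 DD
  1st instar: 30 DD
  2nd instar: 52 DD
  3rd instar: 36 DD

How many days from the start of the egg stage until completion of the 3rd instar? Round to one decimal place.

Daily accumulation at 23.7 °C = 23.7 − 9.0 = 14.7 DD/day.
Total K = 49 + 30 + 52 + 36 = 167 DD.
Total duration = 167 / 14.7 = 11.361 ≈ 11.4 days.

11.4 days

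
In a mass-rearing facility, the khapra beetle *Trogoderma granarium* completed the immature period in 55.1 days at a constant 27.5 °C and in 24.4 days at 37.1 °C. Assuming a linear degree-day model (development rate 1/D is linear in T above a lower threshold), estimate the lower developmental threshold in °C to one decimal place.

19.9 °C

Under the model K = D·(T − T_b), so D₁·(T₁ − T_b) = D₂·(T₂ − T_b).
55.1·(27.5 − T_b) = 24.4·(37.1 − T_b)
T_b = (55.1·27.5 − 24.4·37.1) / (55.1 − 24.4) = 610.01 / 30.7 = 19.870 °C ≈ 19.9 °C.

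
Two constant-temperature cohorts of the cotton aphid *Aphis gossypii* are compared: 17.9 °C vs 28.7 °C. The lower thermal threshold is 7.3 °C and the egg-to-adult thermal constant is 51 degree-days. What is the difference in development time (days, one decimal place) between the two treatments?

At 17.9 °C: 51 / (17.9 − 7.3) = 51 / 10.6 = 4.811 d.
At 28.7 °C: 51 / (28.7 − 7.3) = 51 / 21.4 = 2.383 d.
Difference = |4.811 − 2.383| = 2.428 ≈ 2.4 days.

2.4 days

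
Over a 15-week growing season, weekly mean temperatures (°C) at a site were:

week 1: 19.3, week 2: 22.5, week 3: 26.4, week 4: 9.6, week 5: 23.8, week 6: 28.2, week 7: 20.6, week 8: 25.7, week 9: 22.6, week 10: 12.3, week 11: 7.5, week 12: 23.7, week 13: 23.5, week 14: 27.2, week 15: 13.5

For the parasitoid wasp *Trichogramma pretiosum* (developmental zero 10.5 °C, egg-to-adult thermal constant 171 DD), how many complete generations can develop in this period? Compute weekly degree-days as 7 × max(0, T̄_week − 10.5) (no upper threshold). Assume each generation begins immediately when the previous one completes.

Weekly DD (7 × max(0, T̄ − 10.5)): 61.6, 84.0, 111.3, 0.0, 93.1, 123.9, 70.7, 106.4, 84.7, 12.6, 0.0, 92.4, 91.0, 116.9, 21.0.
Season total = 1069.6 DD.
Complete generations = ⌊1069.6 / 171⌋ = 6.

6 generations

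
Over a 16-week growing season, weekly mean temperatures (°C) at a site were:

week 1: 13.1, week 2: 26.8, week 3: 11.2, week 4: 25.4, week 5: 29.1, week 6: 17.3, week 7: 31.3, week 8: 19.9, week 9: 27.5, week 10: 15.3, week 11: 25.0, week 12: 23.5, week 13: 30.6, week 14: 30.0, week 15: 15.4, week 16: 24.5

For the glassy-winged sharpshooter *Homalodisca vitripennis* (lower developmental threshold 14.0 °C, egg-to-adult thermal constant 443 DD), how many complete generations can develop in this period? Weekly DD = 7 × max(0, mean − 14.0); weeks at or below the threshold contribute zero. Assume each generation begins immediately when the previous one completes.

2 generations

Weekly DD (7 × max(0, T̄ − 14.0)): 0.0, 89.6, 0.0, 79.8, 105.7, 23.1, 121.1, 41.3, 94.5, 9.1, 77.0, 66.5, 116.2, 112.0, 9.8, 73.5.
Season total = 1019.2 DD.
Complete generations = ⌊1019.2 / 443⌋ = 2.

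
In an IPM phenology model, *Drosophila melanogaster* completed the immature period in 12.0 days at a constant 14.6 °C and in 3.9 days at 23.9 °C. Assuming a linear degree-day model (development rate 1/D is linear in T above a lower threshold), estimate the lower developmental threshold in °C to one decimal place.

Linear rate model ⇒ the product D·(T − T_b) is constant across temperatures.
12.0·(14.6 − T_b) = 3.9·(23.9 − T_b)
T_b = (12.0·14.6 − 3.9·23.9) / (12.0 − 3.9) = 81.99 / 8.1 = 10.122 °C ≈ 10.1 °C.

10.1 °C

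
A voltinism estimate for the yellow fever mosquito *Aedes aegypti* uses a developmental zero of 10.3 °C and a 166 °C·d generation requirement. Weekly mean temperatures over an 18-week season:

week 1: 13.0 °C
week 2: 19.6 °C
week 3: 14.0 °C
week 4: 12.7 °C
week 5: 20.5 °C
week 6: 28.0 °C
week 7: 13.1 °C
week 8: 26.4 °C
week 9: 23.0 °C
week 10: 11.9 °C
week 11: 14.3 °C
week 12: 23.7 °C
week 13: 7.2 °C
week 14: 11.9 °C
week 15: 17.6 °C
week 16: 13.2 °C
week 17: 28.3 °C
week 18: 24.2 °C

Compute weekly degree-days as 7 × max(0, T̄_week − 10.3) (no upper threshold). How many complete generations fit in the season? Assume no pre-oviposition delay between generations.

5 generations

Weekly DD (7 × max(0, T̄ − 10.3)): 18.9, 65.1, 25.9, 16.8, 71.4, 123.9, 19.6, 112.7, 88.9, 11.2, 28.0, 93.8, 0.0, 11.2, 51.1, 20.3, 126.0, 97.3.
Season total = 982.1 DD.
Complete generations = ⌊982.1 / 166⌋ = 5.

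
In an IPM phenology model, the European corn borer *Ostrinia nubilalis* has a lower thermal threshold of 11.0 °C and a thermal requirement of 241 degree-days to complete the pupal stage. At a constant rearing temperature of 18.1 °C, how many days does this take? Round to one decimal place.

33.9 days

Daily accumulation = 18.1 − 11.0 = 7.1 DD/day.
Duration = 241 / 7.1 = 33.944 ≈ 33.9 days.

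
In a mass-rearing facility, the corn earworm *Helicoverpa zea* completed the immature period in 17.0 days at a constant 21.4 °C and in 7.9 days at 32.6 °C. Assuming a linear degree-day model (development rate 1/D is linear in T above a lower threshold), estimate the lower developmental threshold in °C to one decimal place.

11.7 °C

Under the model K = D·(T − T_b), so D₁·(T₁ − T_b) = D₂·(T₂ − T_b).
17.0·(21.4 − T_b) = 7.9·(32.6 − T_b)
T_b = (17.0·21.4 − 7.9·32.6) / (17.0 − 7.9) = 106.26 / 9.1 = 11.677 °C ≈ 11.7 °C.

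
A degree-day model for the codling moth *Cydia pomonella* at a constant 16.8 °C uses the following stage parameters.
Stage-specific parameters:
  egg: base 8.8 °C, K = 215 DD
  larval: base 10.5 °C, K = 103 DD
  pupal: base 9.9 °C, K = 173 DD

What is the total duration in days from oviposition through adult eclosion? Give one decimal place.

68.3 days

egg: 215 / (16.8 − 8.8) = 215 / 8.0 = 26.875 d.
larval: 103 / (16.8 − 10.5) = 103 / 6.3 = 16.349 d.
pupal: 173 / (16.8 − 9.9) = 173 / 6.9 = 25.072 d.
Sum = 68.297 ≈ 68.3 days.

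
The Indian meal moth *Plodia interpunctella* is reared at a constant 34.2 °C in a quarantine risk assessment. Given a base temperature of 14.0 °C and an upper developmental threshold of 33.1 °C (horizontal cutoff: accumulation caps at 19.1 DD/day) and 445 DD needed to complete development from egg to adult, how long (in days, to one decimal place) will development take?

23.3 days

Temperature 34.2 °C exceeds the upper threshold, so daily accumulation caps at 33.1 − 14.0 = 19.1 DD/day.
Duration = 445 / 19.1 = 23.298 ≈ 23.3 days.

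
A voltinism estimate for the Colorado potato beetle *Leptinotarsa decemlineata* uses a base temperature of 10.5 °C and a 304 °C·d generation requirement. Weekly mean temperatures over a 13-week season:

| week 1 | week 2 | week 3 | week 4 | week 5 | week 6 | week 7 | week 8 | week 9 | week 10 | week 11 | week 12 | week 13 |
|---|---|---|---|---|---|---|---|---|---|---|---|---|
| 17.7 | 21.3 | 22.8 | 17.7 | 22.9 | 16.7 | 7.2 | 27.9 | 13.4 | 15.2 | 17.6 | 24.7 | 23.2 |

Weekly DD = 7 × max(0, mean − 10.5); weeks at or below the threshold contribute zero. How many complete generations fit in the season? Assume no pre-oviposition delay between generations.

2 generations

Weekly DD (7 × max(0, T̄ − 10.5)): 50.4, 75.6, 86.1, 50.4, 86.8, 43.4, 0.0, 121.8, 20.3, 32.9, 49.7, 99.4, 88.9.
Season total = 805.7 DD.
Complete generations = ⌊805.7 / 304⌋ = 2.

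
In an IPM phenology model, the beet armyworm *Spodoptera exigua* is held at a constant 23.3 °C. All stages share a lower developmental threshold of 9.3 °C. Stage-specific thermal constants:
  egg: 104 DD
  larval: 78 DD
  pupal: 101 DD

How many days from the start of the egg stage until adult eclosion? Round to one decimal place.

Daily accumulation at 23.3 °C = 23.3 − 9.3 = 14.0 DD/day.
Total K = 104 + 78 + 101 = 283 DD.
Total duration = 283 / 14.0 = 20.214 ≈ 20.2 days.

20.2 days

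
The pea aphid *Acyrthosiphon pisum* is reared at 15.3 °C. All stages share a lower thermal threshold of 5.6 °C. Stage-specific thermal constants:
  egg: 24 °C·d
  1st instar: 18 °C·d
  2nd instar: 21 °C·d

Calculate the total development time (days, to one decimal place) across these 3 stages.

6.5 days

Daily accumulation at 15.3 °C = 15.3 − 5.6 = 9.7 DD/day.
Total K = 24 + 18 + 21 = 63 DD.
Total duration = 63 / 9.7 = 6.495 ≈ 6.5 days.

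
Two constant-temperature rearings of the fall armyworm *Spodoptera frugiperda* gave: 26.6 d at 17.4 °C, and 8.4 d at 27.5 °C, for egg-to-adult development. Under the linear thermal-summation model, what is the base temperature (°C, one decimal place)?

12.7 °C

Linear rate model ⇒ the product D·(T − T_b) is constant across temperatures.
26.6·(17.4 − T_b) = 8.4·(27.5 − T_b)
T_b = (26.6·17.4 − 8.4·27.5) / (26.6 − 8.4) = 231.84 / 18.2 = 12.738 °C ≈ 12.7 °C.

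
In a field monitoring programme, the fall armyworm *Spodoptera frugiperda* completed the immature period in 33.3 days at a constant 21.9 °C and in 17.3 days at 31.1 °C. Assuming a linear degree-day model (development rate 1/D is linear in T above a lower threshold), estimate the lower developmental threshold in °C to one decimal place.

12.0 °C

Linear rate model ⇒ the product D·(T − T_b) is constant across temperatures.
33.3·(21.9 − T_b) = 17.3·(31.1 − T_b)
T_b = (33.3·21.9 − 17.3·31.1) / (33.3 − 17.3) = 191.24 / 16.0 = 11.952 °C ≈ 12.0 °C.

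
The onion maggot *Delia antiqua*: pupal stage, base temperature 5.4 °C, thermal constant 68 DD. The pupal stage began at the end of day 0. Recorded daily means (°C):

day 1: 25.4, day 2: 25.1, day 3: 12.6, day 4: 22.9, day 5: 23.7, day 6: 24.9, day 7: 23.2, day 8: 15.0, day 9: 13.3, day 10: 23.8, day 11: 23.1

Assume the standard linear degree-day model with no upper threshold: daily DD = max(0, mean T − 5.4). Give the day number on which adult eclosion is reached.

Daily DD above 5.4 °C: 20.0, 19.7, 7.2, 17.5, 18.3, 19.5, 17.8, 9.6, 7.9, 18.4, 17.7.
Cumulative: 20.0, 39.7, 46.9, 64.4, 82.7, 102.2, 120.0, 129.6, 137.5, 155.9, 173.6.
The total first reaches 68 DD on day 5.

day 5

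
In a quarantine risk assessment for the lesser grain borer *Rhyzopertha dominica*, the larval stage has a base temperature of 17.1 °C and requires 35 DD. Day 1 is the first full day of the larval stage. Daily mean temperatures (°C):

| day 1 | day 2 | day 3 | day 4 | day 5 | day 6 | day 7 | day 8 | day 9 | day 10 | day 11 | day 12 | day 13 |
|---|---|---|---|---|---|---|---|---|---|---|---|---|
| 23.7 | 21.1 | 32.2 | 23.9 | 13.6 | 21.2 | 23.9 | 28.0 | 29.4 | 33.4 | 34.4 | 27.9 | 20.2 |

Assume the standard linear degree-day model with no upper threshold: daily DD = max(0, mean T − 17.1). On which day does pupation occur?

Daily DD above 17.1 °C: 6.6, 4.0, 15.1, 6.8, 0.0, 4.1, 6.8, 10.9, 12.3, 16.3, 17.3, 10.8, 3.1.
Cumulative: 6.6, 10.6, 25.7, 32.5, 32.5, 36.6, 43.4, 54.3, 66.6, 82.9, 100.2, 111.0, 114.1.
The total first reaches 35 DD on day 6.

day 6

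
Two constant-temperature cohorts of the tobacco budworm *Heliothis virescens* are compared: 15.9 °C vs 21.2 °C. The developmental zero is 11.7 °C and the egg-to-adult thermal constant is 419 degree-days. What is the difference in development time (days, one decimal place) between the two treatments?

At 15.9 °C: 419 / (15.9 − 11.7) = 419 / 4.2 = 99.762 d.
At 21.2 °C: 419 / (21.2 − 11.7) = 419 / 9.5 = 44.105 d.
Difference = |99.762 − 44.105| = 55.657 ≈ 55.7 days.

55.7 days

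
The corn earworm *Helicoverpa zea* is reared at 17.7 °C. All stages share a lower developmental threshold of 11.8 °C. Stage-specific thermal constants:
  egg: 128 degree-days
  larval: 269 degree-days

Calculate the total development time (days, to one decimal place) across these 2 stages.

67.3 days

Daily accumulation at 17.7 °C = 17.7 − 11.8 = 5.9 DD/day.
Total K = 128 + 269 = 397 DD.
Total duration = 397 / 5.9 = 67.288 ≈ 67.3 days.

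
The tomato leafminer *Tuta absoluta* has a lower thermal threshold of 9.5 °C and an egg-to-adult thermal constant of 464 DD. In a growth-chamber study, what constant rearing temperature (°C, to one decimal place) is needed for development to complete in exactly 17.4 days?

36.2 °C

Required daily accumulation = 464 / 17.4 = 26.667 DD/day.
T = T_base + 26.667 = 9.5 + 26.667 = 36.167 ≈ 36.2 °C.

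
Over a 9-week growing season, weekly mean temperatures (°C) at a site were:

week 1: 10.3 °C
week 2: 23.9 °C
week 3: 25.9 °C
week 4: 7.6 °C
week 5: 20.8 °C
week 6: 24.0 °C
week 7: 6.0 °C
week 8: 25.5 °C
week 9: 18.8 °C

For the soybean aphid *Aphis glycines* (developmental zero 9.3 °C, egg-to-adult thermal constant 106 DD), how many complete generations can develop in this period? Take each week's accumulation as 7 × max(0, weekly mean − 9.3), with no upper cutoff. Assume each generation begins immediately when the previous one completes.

5 generations

Weekly DD (7 × max(0, T̄ − 9.3)): 7.0, 102.2, 116.2, 0.0, 80.5, 102.9, 0.0, 113.4, 66.5.
Season total = 588.7 DD.
Complete generations = ⌊588.7 / 106⌋ = 5.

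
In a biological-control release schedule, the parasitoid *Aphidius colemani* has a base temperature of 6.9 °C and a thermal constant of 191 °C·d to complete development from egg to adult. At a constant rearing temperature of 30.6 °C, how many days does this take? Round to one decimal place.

Daily accumulation = 30.6 − 6.9 = 23.7 DD/day.
Duration = 191 / 23.7 = 8.059 ≈ 8.1 days.

8.1 days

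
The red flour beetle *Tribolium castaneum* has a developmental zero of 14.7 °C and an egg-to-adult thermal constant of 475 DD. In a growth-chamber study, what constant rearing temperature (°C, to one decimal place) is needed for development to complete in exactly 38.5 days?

Required daily accumulation = 475 / 38.5 = 12.338 DD/day.
T = T_base + 12.338 = 14.7 + 12.338 = 27.038 ≈ 27.0 °C.

27.0 °C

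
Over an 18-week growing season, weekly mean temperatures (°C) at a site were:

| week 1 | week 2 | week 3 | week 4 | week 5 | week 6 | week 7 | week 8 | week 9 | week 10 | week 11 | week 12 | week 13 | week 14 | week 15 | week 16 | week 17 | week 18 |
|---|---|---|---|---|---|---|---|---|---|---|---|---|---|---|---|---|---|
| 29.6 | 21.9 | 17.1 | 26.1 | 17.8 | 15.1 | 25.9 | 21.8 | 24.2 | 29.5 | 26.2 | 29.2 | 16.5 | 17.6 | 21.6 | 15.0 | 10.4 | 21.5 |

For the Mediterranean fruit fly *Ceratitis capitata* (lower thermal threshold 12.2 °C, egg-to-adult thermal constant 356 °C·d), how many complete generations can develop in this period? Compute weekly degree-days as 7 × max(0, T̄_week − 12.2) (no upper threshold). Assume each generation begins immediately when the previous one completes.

3 generations

Weekly DD (7 × max(0, T̄ − 12.2)): 121.8, 67.9, 34.3, 97.3, 39.2, 20.3, 95.9, 67.2, 84.0, 121.1, 98.0, 119.0, 30.1, 37.8, 65.8, 19.6, 0.0, 65.1.
Season total = 1184.4 DD.
Complete generations = ⌊1184.4 / 356⌋ = 3.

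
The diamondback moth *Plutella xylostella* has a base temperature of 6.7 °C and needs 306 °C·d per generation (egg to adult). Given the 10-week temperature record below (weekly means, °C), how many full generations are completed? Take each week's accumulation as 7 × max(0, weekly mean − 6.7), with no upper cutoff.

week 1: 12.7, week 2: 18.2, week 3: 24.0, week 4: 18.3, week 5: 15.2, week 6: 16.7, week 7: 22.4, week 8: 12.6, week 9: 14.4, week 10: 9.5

2 generations

Weekly DD (7 × max(0, T̄ − 6.7)): 42.0, 80.5, 121.1, 81.2, 59.5, 70.0, 109.9, 41.3, 53.9, 19.6.
Season total = 679.0 DD.
Complete generations = ⌊679.0 / 306⌋ = 2.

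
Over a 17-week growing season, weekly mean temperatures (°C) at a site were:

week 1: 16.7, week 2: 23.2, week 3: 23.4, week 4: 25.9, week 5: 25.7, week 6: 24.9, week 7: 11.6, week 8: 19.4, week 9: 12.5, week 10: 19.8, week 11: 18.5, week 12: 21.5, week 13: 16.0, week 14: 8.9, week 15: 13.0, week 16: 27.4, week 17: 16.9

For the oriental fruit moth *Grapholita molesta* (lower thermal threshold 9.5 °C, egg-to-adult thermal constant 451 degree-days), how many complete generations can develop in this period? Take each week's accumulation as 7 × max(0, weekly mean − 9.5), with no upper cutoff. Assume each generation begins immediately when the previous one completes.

Weekly DD (7 × max(0, T̄ − 9.5)): 50.4, 95.9, 97.3, 114.8, 113.4, 107.8, 14.7, 69.3, 21.0, 72.1, 63.0, 84.0, 45.5, 0.0, 24.5, 125.3, 51.8.
Season total = 1150.8 DD.
Complete generations = ⌊1150.8 / 451⌋ = 2.

2 generations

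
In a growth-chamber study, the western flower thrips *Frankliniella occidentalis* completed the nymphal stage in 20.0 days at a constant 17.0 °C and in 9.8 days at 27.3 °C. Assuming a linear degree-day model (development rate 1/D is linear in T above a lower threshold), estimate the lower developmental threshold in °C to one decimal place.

7.1 °C

Equal thermal constants: D₁(T₁ − T_b) = D₂(T₂ − T_b).
20.0·(17.0 − T_b) = 9.8·(27.3 − T_b)
T_b = (20.0·17.0 − 9.8·27.3) / (20.0 − 9.8) = 72.46 / 10.2 = 7.104 °C ≈ 7.1 °C.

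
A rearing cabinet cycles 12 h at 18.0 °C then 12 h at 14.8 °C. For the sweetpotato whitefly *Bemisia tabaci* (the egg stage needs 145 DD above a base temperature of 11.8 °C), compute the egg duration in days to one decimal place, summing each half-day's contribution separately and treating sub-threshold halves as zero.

31.5 days

Day half: max(0, 18.0 − 11.8) × 0.5 = 6.2 × 0.5 = 3.10 DD.
Night half: max(0, 14.8 − 11.8) × 0.5 = 3.0 × 0.5 = 1.50 DD.
Per 24 h: 4.60 DD/day.
Duration = 145 / 4.60 = 31.522 ≈ 31.5 days.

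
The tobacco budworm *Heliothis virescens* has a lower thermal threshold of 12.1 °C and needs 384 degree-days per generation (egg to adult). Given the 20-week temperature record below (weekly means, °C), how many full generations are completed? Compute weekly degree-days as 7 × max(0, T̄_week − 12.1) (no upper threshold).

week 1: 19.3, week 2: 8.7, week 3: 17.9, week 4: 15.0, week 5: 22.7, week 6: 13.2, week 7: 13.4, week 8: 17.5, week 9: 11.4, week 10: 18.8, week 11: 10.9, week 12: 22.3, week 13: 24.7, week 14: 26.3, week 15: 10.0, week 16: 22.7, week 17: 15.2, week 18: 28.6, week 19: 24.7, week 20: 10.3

2 generations

Weekly DD (7 × max(0, T̄ − 12.1)): 50.4, 0.0, 40.6, 20.3, 74.2, 7.7, 9.1, 37.8, 0.0, 46.9, 0.0, 71.4, 88.2, 99.4, 0.0, 74.2, 21.7, 115.5, 88.2, 0.0.
Season total = 845.6 DD.
Complete generations = ⌊845.6 / 384⌋ = 2.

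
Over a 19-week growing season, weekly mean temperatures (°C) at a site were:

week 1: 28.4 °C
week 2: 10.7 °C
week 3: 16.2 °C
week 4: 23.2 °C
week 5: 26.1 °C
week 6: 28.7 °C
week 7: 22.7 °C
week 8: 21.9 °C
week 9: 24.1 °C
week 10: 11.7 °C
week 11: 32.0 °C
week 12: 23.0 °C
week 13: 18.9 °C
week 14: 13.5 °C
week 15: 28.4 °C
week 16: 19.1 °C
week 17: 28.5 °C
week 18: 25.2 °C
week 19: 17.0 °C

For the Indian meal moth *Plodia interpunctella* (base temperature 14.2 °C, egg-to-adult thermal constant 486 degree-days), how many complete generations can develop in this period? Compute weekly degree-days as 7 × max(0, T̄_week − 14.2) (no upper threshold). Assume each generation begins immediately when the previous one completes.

Weekly DD (7 × max(0, T̄ − 14.2)): 99.4, 0.0, 14.0, 63.0, 83.3, 101.5, 59.5, 53.9, 69.3, 0.0, 124.6, 61.6, 32.9, 0.0, 99.4, 34.3, 100.1, 77.0, 19.6.
Season total = 1093.4 DD.
Complete generations = ⌊1093.4 / 486⌋ = 2.

2 generations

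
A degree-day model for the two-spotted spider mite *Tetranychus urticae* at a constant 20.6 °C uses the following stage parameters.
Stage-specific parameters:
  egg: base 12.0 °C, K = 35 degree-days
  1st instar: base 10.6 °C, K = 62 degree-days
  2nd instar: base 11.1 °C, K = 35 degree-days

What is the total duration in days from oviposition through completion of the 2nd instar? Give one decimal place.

egg: 35 / (20.6 − 12.0) = 35 / 8.6 = 4.070 d.
1st instar: 62 / (20.6 − 10.6) = 62 / 10.0 = 6.200 d.
2nd instar: 35 / (20.6 − 11.1) = 35 / 9.5 = 3.684 d.
Sum = 13.954 ≈ 14.0 days.

14.0 days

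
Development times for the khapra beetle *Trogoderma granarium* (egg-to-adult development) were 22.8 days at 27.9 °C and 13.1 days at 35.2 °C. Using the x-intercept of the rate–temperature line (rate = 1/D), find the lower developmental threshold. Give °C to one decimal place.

Linear rate model ⇒ the product D·(T − T_b) is constant across temperatures.
22.8·(27.9 − T_b) = 13.1·(35.2 − T_b)
T_b = (22.8·27.9 − 13.1·35.2) / (22.8 − 13.1) = 175.00 / 9.7 = 18.041 °C ≈ 18.0 °C.

18.0 °C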